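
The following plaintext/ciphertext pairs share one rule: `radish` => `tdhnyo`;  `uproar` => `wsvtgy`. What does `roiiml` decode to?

pledge

In radish: r→t is +2, a→d is +3, d→h is +4, i→n is +5 — the shift increases by 1 each position. Letter i (0-indexed) is shifted by i+2, so successive shifts are 2, 3, 4, ….
Reversing it on roiiml: r−2=p, o−3=l, i−4=e, i−5=d, m−6=g, l−7=e.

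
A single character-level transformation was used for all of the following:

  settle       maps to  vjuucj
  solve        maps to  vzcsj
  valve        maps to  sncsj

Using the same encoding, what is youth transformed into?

pztug

Each letter's alphabet position (a=0..z=25) is mapped through 25·x+13 mod 26 — an affine cipher.
For youth: y(24)→25·24+13≡15=p; o(14)→25·14+13≡25=z; u(20)→25·20+13≡19=t; t(19)→25·19+13≡20=u; h(7)→25·7+13≡6=g (all mod 26).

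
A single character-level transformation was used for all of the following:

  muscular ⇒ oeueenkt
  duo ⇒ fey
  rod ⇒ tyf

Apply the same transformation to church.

Vowels shift forward by 10 and consonants shift forward by 2.
On church: c(cons)+2=e, h(cons)+2=j, u(vowel)+10=e, r(cons)+2=t, c(cons)+2=e, h(cons)+2=j.

ejetej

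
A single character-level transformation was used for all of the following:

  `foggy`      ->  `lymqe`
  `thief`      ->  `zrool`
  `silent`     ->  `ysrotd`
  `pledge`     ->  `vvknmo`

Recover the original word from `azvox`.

A repeating key of period 2 is used — shifts +6, +10 over and over.
Undoing it on azvox: a−6=u, z−10=p, v−6=p, o−10=e, x−6=r.

upper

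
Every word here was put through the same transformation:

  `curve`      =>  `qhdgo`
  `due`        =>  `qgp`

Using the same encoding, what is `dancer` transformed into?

The output letters match the input read backwards, each shifted +12: curve reversed is evruc. Read the word backwards and shift each letter +12.
On dancer: reverse → recnad; then shift: r+12=d, e+12=q, c+12=o, n+12=z, a+12=m, d+12=p.

dqozmp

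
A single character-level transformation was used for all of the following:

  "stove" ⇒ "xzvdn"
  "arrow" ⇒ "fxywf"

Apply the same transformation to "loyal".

qufiu

Each letter shifts forward by (position + 5), i.e. 5, 6, 7, … — the shift grows by one for each successive letter.
Applying it to loyal: l+5=q, o+6=u, y+7=f, a+8=i, l+9=u.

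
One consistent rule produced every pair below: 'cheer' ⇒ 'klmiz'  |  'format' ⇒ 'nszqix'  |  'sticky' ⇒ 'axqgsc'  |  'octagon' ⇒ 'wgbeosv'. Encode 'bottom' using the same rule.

Shifts by position in cheer: pos 0: c→k (+8), pos 1: h→l (+4), pos 2: e→m (+8), pos 3: e→i (+4) — repeating every 2. The shifts repeat in a cycle of length 2: positions 0,1,… shift by +8, +4, then the pattern repeats.
Applying it to bottom: b+8=j, o+4=s, t+8=b, t+4=x, o+8=w, m+4=q.

jsbxwq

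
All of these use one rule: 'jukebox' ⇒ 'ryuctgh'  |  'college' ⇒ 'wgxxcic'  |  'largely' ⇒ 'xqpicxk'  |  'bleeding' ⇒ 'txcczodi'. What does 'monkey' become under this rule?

Treating letters as 0–25, the rule is x ↦ 3x + 16 (mod 26).
For monkey: m(12)→3·12+16≡0=a; o(14)→3·14+16≡6=g; n(13)→3·13+16≡3=d; k(10)→3·10+16≡20=u; e(4)→3·4+16≡2=c; y(24)→3·24+16≡10=k (all mod 26).

agduck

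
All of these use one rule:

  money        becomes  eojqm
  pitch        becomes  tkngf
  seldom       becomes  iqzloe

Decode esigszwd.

Each letter's alphabet position (a=0..z=25) is mapped through 5·x+22 mod 26 — an affine cipher.
Reversing it on esigszwd: e(4)→21·(4−22)≡12=m; s(18)→21·(18−22)≡20=u; i(8)→21·(8−22)≡18=s; g(6)→21·(6−22)≡2=c; s(18)→21·(18−22)≡20=u; z(25)→21·(25−22)≡11=l; w(22)→21·(22−22)≡0=a; d(3)→21·(3−22)≡17=r (all mod 26).

muscular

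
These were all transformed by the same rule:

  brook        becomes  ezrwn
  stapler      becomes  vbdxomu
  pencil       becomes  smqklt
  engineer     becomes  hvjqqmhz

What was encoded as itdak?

flash

Shifts by position in brook: pos 0: b→e (+3), pos 1: r→z (+8), pos 2: o→r (+3), pos 3: o→w (+8) — repeating every 2. A repeating key of period 2 is used — shifts +3, +8 over and over.
Reversing it on itdak: i−3=f, t−8=l, d−3=a, a−8=s, k−3=h.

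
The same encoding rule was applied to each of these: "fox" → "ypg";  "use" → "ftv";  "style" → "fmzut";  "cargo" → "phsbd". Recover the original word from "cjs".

The output letters match the input read backwards, each shifted +1: fox reversed is xof. Two steps: reverse the string, then apply a Caesar shift of +1.
Undoing it on cjs: shift back: c−1=b, j−1=i, s−1=r → bir; then reverse → rib.

rib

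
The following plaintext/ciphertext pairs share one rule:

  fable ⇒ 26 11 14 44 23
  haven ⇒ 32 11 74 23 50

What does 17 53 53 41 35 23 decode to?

cookie

f(#6)→26 and a(#1)→11: differences scale by 3, so n = 3·pos + 8. With a=1..z=26, the number is 3·pos + 8.
Reversing it on 17 53 53 41 35 23: 17→(17−8)÷3=3=c, 53→(53−8)÷3=15=o, 53→(53−8)÷3=15=o, 41→(41−8)÷3=11=k, 35→(35−8)÷3=9=i, 23→(23−8)÷3=5=e.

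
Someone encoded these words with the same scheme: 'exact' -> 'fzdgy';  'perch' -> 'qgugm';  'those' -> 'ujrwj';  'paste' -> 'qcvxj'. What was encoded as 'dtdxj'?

crate

In exact: e→f is +1, x→z is +2, a→d is +3, c→g is +4 — the shift increases by 1 each position. The shift increases by 1 at each position, starting from +1: 1, 2, 3, ….
Decoding dtdxj: d−1=c, t−2=r, d−3=a, x−4=t, j−5=e.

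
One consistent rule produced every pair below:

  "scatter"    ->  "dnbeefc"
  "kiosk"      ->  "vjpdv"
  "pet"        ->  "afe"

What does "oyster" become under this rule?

pjdefc

The shift depends on letter class: consonant s→d is +11, but vowel a→b is +1. Two shifts are in play — +1 for a/e/i/o/u, +11 for every other letter.
On oyster: o(vowel)+1=p, y(cons)+11=j, s(cons)+11=d, t(cons)+11=e, e(vowel)+1=f, r(cons)+11=c.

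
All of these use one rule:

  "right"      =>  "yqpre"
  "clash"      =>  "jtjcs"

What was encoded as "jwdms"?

In right: r→y is +7, i→q is +8, g→p is +9, h→r is +10 — the shift increases by 1 each position. The shift increases by 1 at each position, starting from +7: 7, 8, 9, ….
Decoding jwdms: j−7=c, w−8=o, d−9=u, m−10=c, s−11=h.

couch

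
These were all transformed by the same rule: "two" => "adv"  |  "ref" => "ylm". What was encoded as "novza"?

Compare letters: t→a is +7, w→d is +7, o→v is +7 — a constant shift. This is a Caesar cipher with shift 7.
Undoing it on novza: n−7=g, o−7=h, v−7=o, z−7=s, a−7=t.

ghost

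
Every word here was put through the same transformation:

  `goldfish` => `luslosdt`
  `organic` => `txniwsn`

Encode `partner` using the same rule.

ugybwoc

In goldfish: g→l is +5, o→u is +6, l→s is +7, d→l is +8 — the shift increases by 1 each position. Letter i (0-indexed) is shifted by i+5, so successive shifts are 5, 6, 7, ….
On partner: p+5=u, a+6=g, r+7=y, t+8=b, n+9=w, e+10=o, r+11=c.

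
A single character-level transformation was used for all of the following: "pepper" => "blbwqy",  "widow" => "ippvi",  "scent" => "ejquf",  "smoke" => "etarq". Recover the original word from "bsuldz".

Shifts by position in pepper: pos 0: p→b (+12), pos 1: e→l (+7), pos 2: p→b (+12), pos 3: p→w (+7) — repeating every 2. It's a Vigenère-style cipher with numeric key [12,7]: position i shifts by key[i mod 2].
Decoding bsuldz: b−12=p, s−7=l, u−12=i, l−7=e, d−12=r, z−7=s.

pliers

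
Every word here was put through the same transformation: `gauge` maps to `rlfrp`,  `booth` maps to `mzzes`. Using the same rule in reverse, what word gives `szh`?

how

Each letter is shifted forward by 11 in the alphabet (a Caesar shift of +11).
Reversing it on szh: s−11=h, z−11=o, h−11=w.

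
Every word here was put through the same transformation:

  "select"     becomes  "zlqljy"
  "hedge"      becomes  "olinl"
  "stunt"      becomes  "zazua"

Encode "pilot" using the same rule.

A repeating key of period 3 is used — shifts +7, +7, +5 over and over.
For pilot: p+7=w, i+7=p, l+5=q, o+7=v, t+7=a.

wpqva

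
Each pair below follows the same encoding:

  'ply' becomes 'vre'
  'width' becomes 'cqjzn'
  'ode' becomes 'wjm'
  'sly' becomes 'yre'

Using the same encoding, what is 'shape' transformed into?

The rule splits by letter class: vowels +8, consonants +6.
Applying it to shape: s(cons)+6=y, h(cons)+6=n, a(vowel)+8=i, p(cons)+6=v, e(vowel)+8=m.

ynivm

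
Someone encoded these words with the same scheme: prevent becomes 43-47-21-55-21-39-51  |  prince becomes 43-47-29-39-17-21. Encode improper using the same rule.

With a=1..z=26, the number is 2·pos + 11.
Applying it to improper: i=9→29, m=13→37, p=16→43, r=18→47, o=15→41, p=16→43, e=5→21, r=18→47.

29-37-43-47-41-43-21-47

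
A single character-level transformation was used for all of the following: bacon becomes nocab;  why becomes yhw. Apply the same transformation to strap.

The output letters match the input read backwards: bacon reversed is nocab. The word is simply reversed.
On strap: reverse → parts.

parts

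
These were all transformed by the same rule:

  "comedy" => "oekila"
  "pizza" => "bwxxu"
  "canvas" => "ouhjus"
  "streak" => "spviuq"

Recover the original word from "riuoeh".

c(2)→o(14) and o(14)→e(4) fit y≡23x+20 (mod 26); the inverse of 23 mod 26 is 17. Treating letters as 0–25, the rule is x ↦ 23x + 20 (mod 26).
Decoding riuoeh: r(17)→17·(17−20)≡1=b; i(8)→17·(8−20)≡4=e; u(20)→17·(20−20)≡0=a; o(14)→17·(14−20)≡2=c; e(4)→17·(4−20)≡14=o; h(7)→17·(7−20)≡13=n (all mod 26).

beacon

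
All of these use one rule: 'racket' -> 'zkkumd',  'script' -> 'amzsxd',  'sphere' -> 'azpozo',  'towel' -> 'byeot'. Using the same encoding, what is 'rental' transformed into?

zovdiv

The shifts repeat in a cycle of length 2: positions 0,1,… shift by +8, +10, then the pattern repeats.
For rental: r+8=z, e+10=o, n+8=v, t+10=d, a+8=i, l+10=v.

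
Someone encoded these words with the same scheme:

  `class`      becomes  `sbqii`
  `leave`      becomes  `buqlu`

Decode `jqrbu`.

Compare letters: c→s is +16, l→b is +16, a→q is +16 — a constant shift. Each letter is shifted forward by 16 in the alphabet (a Caesar shift of +16).
Undoing it on jqrbu: j−16=t, q−16=a, r−16=b, b−16=l, u−16=e.

table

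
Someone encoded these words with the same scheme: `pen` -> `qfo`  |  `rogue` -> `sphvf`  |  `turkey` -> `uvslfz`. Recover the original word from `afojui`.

zenith

It's a constant shift of +1 (ROT1).
Decoding afojui: a−1=z, f−1=e, o−1=n, j−1=i, u−1=t, i−1=h.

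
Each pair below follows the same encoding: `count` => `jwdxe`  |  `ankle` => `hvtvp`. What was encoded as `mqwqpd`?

In count: c→j is +7, o→w is +8, u→d is +9, n→x is +10 — the shift increases by 1 each position. Each letter shifts forward by (position + 7), i.e. 7, 8, 9, … — the shift grows by one for each successive letter.
Undoing it on mqwqpd: m−7=f, q−8=i, w−9=n, q−10=g, p−11=e, d−12=r.

finger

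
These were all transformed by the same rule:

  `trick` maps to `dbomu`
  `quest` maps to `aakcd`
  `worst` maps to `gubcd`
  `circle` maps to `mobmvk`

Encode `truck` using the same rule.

The shift depends on letter class: consonant t→d is +10, but vowel i→o is +6. Vowels shift forward by 6 and consonants shift forward by 10.
Applying it to truck: t(cons)+10=d, r(cons)+10=b, u(vowel)+6=a, c(cons)+10=m, k(cons)+10=u.

dbamu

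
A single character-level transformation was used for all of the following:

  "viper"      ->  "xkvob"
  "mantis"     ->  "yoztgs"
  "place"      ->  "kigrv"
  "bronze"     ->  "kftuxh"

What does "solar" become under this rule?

The output letters match the input read backwards, each shifted +6: viper reversed is repiv. Two steps: reverse the string, then apply a Caesar shift of +6.
For solar: reverse → ralos; then shift: r+6=x, a+6=g, l+6=r, o+6=u, s+6=y.

xgruy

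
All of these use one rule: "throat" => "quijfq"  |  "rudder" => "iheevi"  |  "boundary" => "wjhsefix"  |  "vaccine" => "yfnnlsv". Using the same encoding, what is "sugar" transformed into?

t(19)→q(16) and h(7)→u(20) fit y≡17x+5 (mod 26); the inverse of 17 mod 26 is 23. Each letter's alphabet position (a=0..z=25) is mapped through 17·x+5 mod 26 — an affine cipher.
Applying it to sugar: s(18)→17·18+5≡25=z; u(20)→17·20+5≡7=h; g(6)→17·6+5≡3=d; a(0)→17·0+5≡5=f; r(17)→17·17+5≡8=i (all mod 26).

zhdfi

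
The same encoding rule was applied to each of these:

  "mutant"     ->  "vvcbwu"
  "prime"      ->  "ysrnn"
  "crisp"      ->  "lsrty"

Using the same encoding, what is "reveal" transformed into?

afefjm

It's a Vigenère-style cipher with numeric key [9,1]: position i shifts by key[i mod 2].
Applying it to reveal: r+9=a, e+1=f, v+9=e, e+1=f, a+9=j, l+1=m.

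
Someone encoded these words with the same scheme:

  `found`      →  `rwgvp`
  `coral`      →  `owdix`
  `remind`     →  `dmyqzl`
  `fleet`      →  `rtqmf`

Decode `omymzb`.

Shifts by position in found: pos 0: f→r (+12), pos 1: o→w (+8), pos 2: u→g (+12), pos 3: n→v (+8) — repeating every 2. The shifts repeat in a cycle of length 2: positions 0,1,… shift by +12, +8, then the pattern repeats.
Undoing it on omymzb: o−12=c, m−8=e, y−12=m, m−8=e, z−12=n, b−8=t.

cement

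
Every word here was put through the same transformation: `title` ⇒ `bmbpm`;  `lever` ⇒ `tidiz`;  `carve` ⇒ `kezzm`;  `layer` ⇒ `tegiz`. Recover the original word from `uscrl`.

mound

Shifts by position in title: pos 0: t→b (+8), pos 1: i→m (+4), pos 2: t→b (+8), pos 3: l→p (+4) — repeating every 2. It's a Vigenère-style cipher with numeric key [8,4]: position i shifts by key[i mod 2].
Decoding uscrl: u−8=m, s−4=o, c−8=u, r−4=n, l−8=d.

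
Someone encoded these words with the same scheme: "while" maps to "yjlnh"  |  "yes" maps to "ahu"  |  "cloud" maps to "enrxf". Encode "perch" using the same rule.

rhtej

The rule splits by letter class: vowels +3, consonants +2.
For perch: p(cons)+2=r, e(vowel)+3=h, r(cons)+2=t, c(cons)+2=e, h(cons)+2=j.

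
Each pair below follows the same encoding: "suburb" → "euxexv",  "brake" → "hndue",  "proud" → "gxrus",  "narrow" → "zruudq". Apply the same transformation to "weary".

The output letters match the input read backwards, each shifted +3: suburb reversed is brubus. The word is reversed, then every letter is shifted forward by 3.
Applying it to weary: reverse → yraew; then shift: y+3=b, r+3=u, a+3=d, e+3=h, w+3=z.

budhz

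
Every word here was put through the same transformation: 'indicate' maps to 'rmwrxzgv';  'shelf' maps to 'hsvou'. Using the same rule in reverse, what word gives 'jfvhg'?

quest

Each pair mirrors across the alphabet (i↔r, n↔m, d↔w): positions sum to 25. Each letter is replaced by its mirror in the alphabet: a↔z, b↔y, c↔x, and so on (the Atbash cipher).
Reversing it on jfvhg: j↔q, f↔u, v↔e, h↔s, g↔t.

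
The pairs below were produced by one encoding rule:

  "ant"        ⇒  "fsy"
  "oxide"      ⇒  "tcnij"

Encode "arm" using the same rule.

fwr

Each letter is shifted forward by 5 in the alphabet (a Caesar shift of +5).
Applying it to arm: a+5=f, r+5=w, m+5=r.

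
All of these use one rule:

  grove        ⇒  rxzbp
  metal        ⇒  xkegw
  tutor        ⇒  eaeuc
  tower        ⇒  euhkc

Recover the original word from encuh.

Shifts by position in grove: pos 0: g→r (+11), pos 1: r→x (+6), pos 2: o→z (+11), pos 3: v→b (+6) — repeating every 2. It's a Vigenère-style cipher with numeric key [11,6]: position i shifts by key[i mod 2].
Reversing it on encuh: e−11=t, n−6=h, c−11=r, u−6=o, h−11=w.

throw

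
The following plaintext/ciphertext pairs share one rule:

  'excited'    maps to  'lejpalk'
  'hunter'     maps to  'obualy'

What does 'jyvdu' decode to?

crown

Every letter moves 7 places later in the alphabet, wrapping around z→a.
Decoding jyvdu: j−7=c, y−7=r, v−7=o, d−7=w, u−7=n.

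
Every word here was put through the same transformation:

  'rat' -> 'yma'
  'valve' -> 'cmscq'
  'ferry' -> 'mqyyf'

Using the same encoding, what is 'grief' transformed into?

Vowels shift forward by 12 and consonants shift forward by 7.
Applying it to grief: g(cons)+7=n, r(cons)+7=y, i(vowel)+12=u, e(vowel)+12=q, f(cons)+7=m.

nyuqm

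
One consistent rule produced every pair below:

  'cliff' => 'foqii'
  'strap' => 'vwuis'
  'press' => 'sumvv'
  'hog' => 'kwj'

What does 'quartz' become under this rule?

tciuwc

The shift depends on letter class: consonant c→f is +3, but vowel i→q is +8. Two shifts are in play — +8 for a/e/i/o/u, +3 for every other letter.
Applying it to quartz: q(cons)+3=t, u(vowel)+8=c, a(vowel)+8=i, r(cons)+3=u, t(cons)+3=w, z(cons)+3=c.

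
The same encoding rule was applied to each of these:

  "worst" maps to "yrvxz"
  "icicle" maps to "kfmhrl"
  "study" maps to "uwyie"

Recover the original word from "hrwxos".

In worst: w→y is +2, o→r is +3, r→v is +4, s→x is +5 — the shift increases by 1 each position. The shift increases by 1 at each position, starting from +2: 2, 3, 4, ….
Reversing it on hrwxos: h−2=f, r−3=o, w−4=s, x−5=s, o−6=i, s−7=l.

fossil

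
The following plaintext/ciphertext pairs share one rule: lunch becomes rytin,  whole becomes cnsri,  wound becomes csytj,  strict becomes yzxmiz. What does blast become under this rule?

The shift depends on letter class: consonant l→r is +6, but vowel u→y is +4. Two shifts are in play — +4 for a/e/i/o/u, +6 for every other letter.
Applying it to blast: b(cons)+6=h, l(cons)+6=r, a(vowel)+4=e, s(cons)+6=y, t(cons)+6=z.

hreyz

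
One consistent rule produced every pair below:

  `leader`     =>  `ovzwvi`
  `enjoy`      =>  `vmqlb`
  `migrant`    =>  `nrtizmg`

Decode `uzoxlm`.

Each pair mirrors across the alphabet (l↔o, e↔v, a↔z): positions sum to 25. Each letter is replaced by its mirror in the alphabet: a↔z, b↔y, c↔x, and so on (the Atbash cipher).
Reversing it on uzoxlm: u↔f, z↔a, o↔l, x↔c, l↔o, m↔n.

falcon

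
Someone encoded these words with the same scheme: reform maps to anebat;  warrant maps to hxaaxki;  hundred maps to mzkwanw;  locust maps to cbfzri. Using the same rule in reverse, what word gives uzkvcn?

jungle

r(17)→a(0) and e(4)→n(13) fit y≡17x+23 (mod 26); the inverse of 17 mod 26 is 23. This is an affine cipher: with a=0,…,z=25, each position x becomes (17x+23) mod 26.
Reversing it on uzkvcn: u(20)→23·(20−23)≡9=j; z(25)→23·(25−23)≡20=u; k(10)→23·(10−23)≡13=n; v(21)→23·(21−23)≡6=g; c(2)→23·(2−23)≡11=l; n(13)→23·(13−23)≡4=e (all mod 26).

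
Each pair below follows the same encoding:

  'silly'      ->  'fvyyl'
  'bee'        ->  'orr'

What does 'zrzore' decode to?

Compare letters: s→f is +13, i→v is +13, l→y is +13 — a constant shift. Every letter moves 13 places later in the alphabet, wrapping around z→a.
Reversing it on zrzore: z−13=m, r−13=e, z−13=m, o−13=b, r−13=e, e−13=r.

member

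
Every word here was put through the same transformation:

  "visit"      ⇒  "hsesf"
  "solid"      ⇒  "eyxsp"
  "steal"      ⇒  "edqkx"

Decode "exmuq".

snake

Shifts by position in visit: pos 0: v→h (+12), pos 1: i→s (+10), pos 2: s→e (+12), pos 3: i→s (+10) — repeating every 2. It's a Vigenère-style cipher with numeric key [12,10]: position i shifts by key[i mod 2].
Undoing it on exmuq: e−12=s, x−10=n, m−12=a, u−10=k, q−12=e.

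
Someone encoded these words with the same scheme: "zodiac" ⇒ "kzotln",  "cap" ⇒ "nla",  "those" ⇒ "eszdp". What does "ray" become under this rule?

Compare letters: z→k is +11, o→z is +11, d→o is +11 — a constant shift. This is a Caesar cipher with shift 11.
On ray: r+11=c, a+11=l, y+11=j.

clj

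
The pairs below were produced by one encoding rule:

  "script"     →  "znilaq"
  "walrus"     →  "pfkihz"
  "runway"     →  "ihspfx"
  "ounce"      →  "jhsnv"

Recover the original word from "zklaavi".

Each letter's alphabet position (a=0..z=25) is mapped through 17·x+5 mod 26 — an affine cipher.
Reversing it on zklaavi: z(25)→23·(25−5)≡18=s; k(10)→23·(10−5)≡11=l; l(11)→23·(11−5)≡8=i; a(0)→23·(0−5)≡15=p; a(0)→23·(0−5)≡15=p; v(21)→23·(21−5)≡4=e; i(8)→23·(8−5)≡17=r (all mod 26).

slipper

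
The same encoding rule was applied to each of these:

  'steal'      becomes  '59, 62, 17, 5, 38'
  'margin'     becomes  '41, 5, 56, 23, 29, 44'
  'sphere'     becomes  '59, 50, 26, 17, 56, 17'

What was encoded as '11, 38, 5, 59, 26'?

s(#19)→59 and t(#20)→62: differences scale by 3, so n = 3·pos + 2. The formula is n = 3×(alphabet index, a=1) + 2.
Reversing it on 11, 38, 5, 59, 26: 11→(11−2)÷3=3=c, 38→(38−2)÷3=12=l, 5→(5−2)÷3=1=a, 59→(59−2)÷3=19=s, 26→(26−2)÷3=8=h.

clash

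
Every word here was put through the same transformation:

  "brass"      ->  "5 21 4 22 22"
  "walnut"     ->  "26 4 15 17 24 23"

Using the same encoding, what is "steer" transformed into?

22 23 8 8 21

b is letter #2 and maps to 5: an offset of 3. Each letter is replaced by its alphabet position (a=1..z=26) + 3.
For steer: s=19→22, t=20→23, e=5→8, e=5→8, r=18→21.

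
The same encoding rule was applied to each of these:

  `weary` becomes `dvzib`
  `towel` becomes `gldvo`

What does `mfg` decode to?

Each pair mirrors across the alphabet (w↔d, e↔v, a↔z): positions sum to 25. Letters are reflected about the middle of the alphabet (position → 25−position): Atbash.
Undoing it on mfg: m↔n, f↔u, g↔t.

nut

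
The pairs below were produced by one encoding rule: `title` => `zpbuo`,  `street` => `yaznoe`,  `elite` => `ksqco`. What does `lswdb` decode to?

In title: t→z is +6, i→p is +7, t→b is +8, l→u is +9 — the shift increases by 1 each position. Each letter shifts forward by (position + 6), i.e. 6, 7, 8, … — the shift grows by one for each successive letter.
Reversing it on lswdb: l−6=f, s−7=l, w−8=o, d−9=u, b−10=r.

flour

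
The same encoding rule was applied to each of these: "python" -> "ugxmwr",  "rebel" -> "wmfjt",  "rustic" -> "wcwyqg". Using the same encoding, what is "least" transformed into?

qmexb

Shifts by position in python: pos 0: p→u (+5), pos 1: y→g (+8), pos 2: t→x (+4), pos 3: h→m (+5), pos 4: o→w (+8), pos 5: n→r (+4) — repeating every 3. It's a Vigenère-style cipher with numeric key [5,8,4]: position i shifts by key[i mod 3].
Applying it to least: l+5=q, e+8=m, a+4=e, s+5=x, t+8=b.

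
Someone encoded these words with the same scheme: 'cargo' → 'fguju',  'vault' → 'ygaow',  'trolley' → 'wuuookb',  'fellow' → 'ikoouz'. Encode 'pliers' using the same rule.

Two shifts are in play — +6 for a/e/i/o/u, +3 for every other letter.
Applying it to pliers: p(cons)+3=s, l(cons)+3=o, i(vowel)+6=o, e(vowel)+6=k, r(cons)+3=u, s(cons)+3=v.

sookuv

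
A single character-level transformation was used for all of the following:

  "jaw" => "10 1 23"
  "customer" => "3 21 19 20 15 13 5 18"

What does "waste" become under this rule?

j is letter #10 and maps to 10: an offset of 0. Letters become their 1-indexed alphabet positions: a=1 … z=26.
Applying it to waste: w=23→23, a=1→1, s=19→19, t=20→20, e=5→5.

23 1 19 20 5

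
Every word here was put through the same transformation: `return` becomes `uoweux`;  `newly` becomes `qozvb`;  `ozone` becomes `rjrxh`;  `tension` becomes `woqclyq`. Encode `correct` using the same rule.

fyubhmw

Shifts by position in return: pos 0: r→u (+3), pos 1: e→o (+10), pos 2: t→w (+3), pos 3: u→e (+10) — repeating every 2. The shifts repeat in a cycle of length 2: positions 0,1,… shift by +3, +10, then the pattern repeats.
For correct: c+3=f, o+10=y, r+3=u, r+10=b, e+3=h, c+10=m, t+3=w.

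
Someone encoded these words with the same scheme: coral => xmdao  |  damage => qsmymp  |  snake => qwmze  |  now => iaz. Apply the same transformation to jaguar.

The output letters match the input read backwards, each shifted +12: coral reversed is laroc. The word is reversed, then every letter is shifted forward by 12.
Applying it to jaguar: reverse → raugaj; then shift: r+12=d, a+12=m, u+12=g, g+12=s, a+12=m, j+12=v.

dmgsmv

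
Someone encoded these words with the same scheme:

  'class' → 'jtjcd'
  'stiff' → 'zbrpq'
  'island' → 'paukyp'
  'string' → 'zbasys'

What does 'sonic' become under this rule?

zwwsn

In class: c→j is +7, l→t is +8, a→j is +9, s→c is +10 — the shift increases by 1 each position. Each letter shifts forward by (position + 7), i.e. 7, 8, 9, … — the shift grows by one for each successive letter.
On sonic: s+7=z, o+8=w, n+9=w, i+10=s, c+11=n.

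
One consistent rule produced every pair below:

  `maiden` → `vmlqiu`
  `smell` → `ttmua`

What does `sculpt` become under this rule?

bxtcka

The output letters match the input read backwards, each shifted +8: maiden reversed is nediam. Read the word backwards and shift each letter +8.
Applying it to sculpt: reverse → tplucs; then shift: t+8=b, p+8=x, l+8=t, u+8=c, c+8=k, s+8=a.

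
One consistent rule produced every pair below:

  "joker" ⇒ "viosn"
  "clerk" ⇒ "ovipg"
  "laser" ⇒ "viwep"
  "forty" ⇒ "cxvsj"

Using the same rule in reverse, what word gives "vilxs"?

other

The output letters match the input read backwards, each shifted +4: joker reversed is rekoj. The word is reversed, then every letter is shifted forward by 4.
Reversing it on vilxs: shift back: v−4=r, i−4=e, l−4=h, x−4=t, s−4=o → rehto; then reverse → other.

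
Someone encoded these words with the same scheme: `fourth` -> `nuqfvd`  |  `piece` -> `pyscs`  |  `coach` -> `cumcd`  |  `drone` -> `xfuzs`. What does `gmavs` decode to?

waste

f(5)→n(13) and o(14)→u(20) fit y≡21x+12 (mod 26); the inverse of 21 mod 26 is 5. Treating letters as 0–25, the rule is x ↦ 21x + 12 (mod 26).
Undoing it on gmavs: g(6)→5·(6−12)≡22=w; m(12)→5·(12−12)≡0=a; a(0)→5·(0−12)≡18=s; v(21)→5·(21−12)≡19=t; s(18)→5·(18−12)≡4=e (all mod 26).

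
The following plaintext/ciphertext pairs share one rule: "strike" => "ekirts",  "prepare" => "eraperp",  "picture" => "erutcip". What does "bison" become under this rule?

The word is simply reversed.
Applying it to bison: reverse → nosib.

nosib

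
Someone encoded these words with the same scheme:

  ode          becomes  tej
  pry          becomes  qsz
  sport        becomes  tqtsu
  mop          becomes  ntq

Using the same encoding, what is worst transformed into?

The shift depends on letter class: consonant d→e is +1, but vowel o→t is +5. The rule splits by letter class: vowels +5, consonants +1.
For worst: w(cons)+1=x, o(vowel)+5=t, r(cons)+1=s, s(cons)+1=t, t(cons)+1=u.

xtstu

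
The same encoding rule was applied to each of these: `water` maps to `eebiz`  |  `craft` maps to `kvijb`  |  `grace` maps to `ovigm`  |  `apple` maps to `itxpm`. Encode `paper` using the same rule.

xexiz

It's a Vigenère-style cipher with numeric key [8,4]: position i shifts by key[i mod 2].
On paper: p+8=x, a+4=e, p+8=x, e+4=i, r+8=z.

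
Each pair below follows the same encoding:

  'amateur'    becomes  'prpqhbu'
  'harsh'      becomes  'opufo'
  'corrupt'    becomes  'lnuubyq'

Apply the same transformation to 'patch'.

ypqlo

a(0)→p(15) and m(12)→r(17) fit y≡11x+15 (mod 26); the inverse of 11 mod 26 is 19. Each letter's alphabet position (a=0..z=25) is mapped through 11·x+15 mod 26 — an affine cipher.
For patch: p(15)→11·15+15≡24=y; a(0)→11·0+15≡15=p; t(19)→11·19+15≡16=q; c(2)→11·2+15≡11=l; h(7)→11·7+15≡14=o (all mod 26).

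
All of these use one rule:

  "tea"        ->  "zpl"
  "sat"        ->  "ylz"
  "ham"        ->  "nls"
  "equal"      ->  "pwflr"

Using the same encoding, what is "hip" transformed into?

ntv

The shift depends on letter class: consonant t→z is +6, but vowel e→p is +11. The rule splits by letter class: vowels +11, consonants +6.
Applying it to hip: h(cons)+6=n, i(vowel)+11=t, p(cons)+6=v.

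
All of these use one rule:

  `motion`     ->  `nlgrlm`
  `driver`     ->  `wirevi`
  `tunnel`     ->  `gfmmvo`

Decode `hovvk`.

sleep

Each pair mirrors across the alphabet (m↔n, o↔l, t↔g): positions sum to 25. Letters are reflected about the middle of the alphabet (position → 25−position): Atbash.
Decoding hovvk: h↔s, o↔l, v↔e, v↔e, k↔p.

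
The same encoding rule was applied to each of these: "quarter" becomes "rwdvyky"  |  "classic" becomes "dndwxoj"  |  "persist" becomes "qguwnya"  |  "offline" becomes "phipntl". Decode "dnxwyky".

cluster

Letter i (0-indexed) is shifted by i+1, so successive shifts are 1, 2, 3, ….
Reversing it on dnxwyky: d−1=c, n−2=l, x−3=u, w−4=s, y−5=t, k−6=e, y−7=r.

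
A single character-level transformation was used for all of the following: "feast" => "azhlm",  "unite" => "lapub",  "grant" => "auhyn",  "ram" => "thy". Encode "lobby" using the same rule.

fiivs

Read the word backwards and shift each letter +7.
Applying it to lobby: reverse → ybbol; then shift: y+7=f, b+7=i, b+7=i, o+7=v, l+7=s.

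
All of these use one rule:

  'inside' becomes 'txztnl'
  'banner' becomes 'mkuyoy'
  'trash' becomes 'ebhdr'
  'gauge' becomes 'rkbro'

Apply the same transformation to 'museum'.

Shifts by position in inside: pos 0: i→t (+11), pos 1: n→x (+10), pos 2: s→z (+7), pos 3: i→t (+11), pos 4: d→n (+10), pos 5: e→l (+7) — repeating every 3. The shifts repeat in a cycle of length 3: positions 0,1,… shift by +11, +10, +7, then the pattern repeats.
For museum: m+11=x, u+10=e, s+7=z, e+11=p, u+10=e, m+7=t.

xezpet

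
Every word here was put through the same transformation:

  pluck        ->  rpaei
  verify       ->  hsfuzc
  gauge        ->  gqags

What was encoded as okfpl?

world

p(15)→r(17) and l(11)→p(15) fit y≡7x+16 (mod 26); the inverse of 7 mod 26 is 15. This is an affine cipher: with a=0,…,z=25, each position x becomes (7x+16) mod 26.
Reversing it on okfpl: o(14)→15·(14−16)≡22=w; k(10)→15·(10−16)≡14=o; f(5)→15·(5−16)≡17=r; p(15)→15·(15−16)≡11=l; l(11)→15·(11−16)≡3=d (all mod 26).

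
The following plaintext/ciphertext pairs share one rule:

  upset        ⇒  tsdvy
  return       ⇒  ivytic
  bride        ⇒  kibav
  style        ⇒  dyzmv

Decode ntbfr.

quick

u(20)→t(19) and p(15)→s(18) fit y≡21x+15 (mod 26); the inverse of 21 mod 26 is 5. This is an affine cipher: with a=0,…,z=25, each position x becomes (21x+15) mod 26.
Undoing it on ntbfr: n(13)→5·(13−15)≡16=q; t(19)→5·(19−15)≡20=u; b(1)→5·(1−15)≡8=i; f(5)→5·(5−15)≡2=c; r(17)→5·(17−15)≡10=k (all mod 26).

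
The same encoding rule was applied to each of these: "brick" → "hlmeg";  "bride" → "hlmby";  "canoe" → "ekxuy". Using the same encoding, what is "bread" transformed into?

This is an affine cipher: with a=0,…,z=25, each position x becomes (23x+10) mod 26.
Applying it to bread: b(1)→23·1+10≡7=h; r(17)→23·17+10≡11=l; e(4)→23·4+10≡24=y; a(0)→23·0+10≡10=k; d(3)→23·3+10≡1=b (all mod 26).

hlykb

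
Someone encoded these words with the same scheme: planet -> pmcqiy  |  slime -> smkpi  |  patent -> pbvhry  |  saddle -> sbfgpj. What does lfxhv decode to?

In planet: p→p is +0, l→m is +1, a→c is +2, n→q is +3 — the shift increases by 1 each position. The shift increases by 1 at each position, starting from +0: 0, 1, 2, ….
Reversing it on lfxhv: l−0=l, f−1=e, x−2=v, h−3=e, v−4=r.

lever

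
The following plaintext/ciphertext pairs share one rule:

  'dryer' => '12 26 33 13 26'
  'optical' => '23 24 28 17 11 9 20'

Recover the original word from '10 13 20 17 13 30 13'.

believe

d is letter #4 and maps to 12: an offset of 8. The number is (letter's place in the alphabet, a=1) + 8.
Undoing it on 10 13 20 17 13 30 13: 10→(10−8)÷1=2=b, 13→(13−8)÷1=5=e, 20→(20−8)÷1=12=l, 17→(17−8)÷1=9=i, 13→(13−8)÷1=5=e, 30→(30−8)÷1=22=v, 13→(13−8)÷1=5=e.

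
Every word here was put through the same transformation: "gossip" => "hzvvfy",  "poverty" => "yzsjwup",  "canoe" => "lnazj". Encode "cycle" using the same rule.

lplcj

g(6)→h(7) and o(14)→z(25) fit y≡25x+13 (mod 26); the inverse of 25 mod 26 is 25. Each letter's alphabet position (a=0..z=25) is mapped through 25·x+13 mod 26 — an affine cipher.
Applying it to cycle: c(2)→25·2+13≡11=l; y(24)→25·24+13≡15=p; c(2)→25·2+13≡11=l; l(11)→25·11+13≡2=c; e(4)→25·4+13≡9=j (all mod 26).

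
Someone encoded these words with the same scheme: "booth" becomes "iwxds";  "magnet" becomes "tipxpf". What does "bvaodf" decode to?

unrest

In booth: b→i is +7, o→w is +8, o→x is +9, t→d is +10 — the shift increases by 1 each position. Each letter shifts forward by (position + 7), i.e. 7, 8, 9, … — the shift grows by one for each successive letter.
Decoding bvaodf: b−7=u, v−8=n, a−9=r, o−10=e, d−11=s, f−12=t.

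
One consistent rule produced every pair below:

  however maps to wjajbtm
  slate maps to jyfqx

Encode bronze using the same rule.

jestwg

The output letters match the input read backwards, each shifted +5: however reversed is revewoh. Two steps: reverse the string, then apply a Caesar shift of +5.
Applying it to bronze: reverse → eznorb; then shift: e+5=j, z+5=e, n+5=s, o+5=t, r+5=w, b+5=g.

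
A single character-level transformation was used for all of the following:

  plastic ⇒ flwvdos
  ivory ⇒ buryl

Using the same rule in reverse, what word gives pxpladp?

The output letters match the input read backwards, each shifted +3: plastic reversed is citsalp. Read the word backwards and shift each letter +3.
Decoding pxpladp: shift back: p−3=m, x−3=u, p−3=m, l−3=i, a−3=x, d−3=a, p−3=m → mumixam; then reverse → maximum.

maximum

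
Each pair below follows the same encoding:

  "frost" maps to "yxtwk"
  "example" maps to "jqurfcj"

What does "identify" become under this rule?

The output letters match the input read backwards, each shifted +5: frost reversed is tsorf. The word is reversed, then every letter is shifted forward by 5.
On identify: reverse → yfitnedi; then shift: y+5=d, f+5=k, i+5=n, t+5=y, n+5=s, e+5=j, d+5=i, i+5=n.

dknysjin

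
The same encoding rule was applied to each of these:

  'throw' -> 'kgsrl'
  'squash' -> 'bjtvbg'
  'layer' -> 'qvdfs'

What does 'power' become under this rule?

arlfs

This is an affine cipher: with a=0,…,z=25, each position x becomes (9x+21) mod 26.
On power: p(15)→9·15+21≡0=a; o(14)→9·14+21≡17=r; w(22)→9·22+21≡11=l; e(4)→9·4+21≡5=f; r(17)→9·17+21≡18=s (all mod 26).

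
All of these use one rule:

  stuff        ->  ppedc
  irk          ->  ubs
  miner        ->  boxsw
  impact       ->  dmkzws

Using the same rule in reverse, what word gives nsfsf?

The output letters match the input read backwards, each shifted +10: stuff reversed is ffuts. The word is reversed, then every letter is shifted forward by 10.
Reversing it on nsfsf: shift back: n−10=d, s−10=i, f−10=v, s−10=i, f−10=v → diviv; then reverse → vivid.

vivid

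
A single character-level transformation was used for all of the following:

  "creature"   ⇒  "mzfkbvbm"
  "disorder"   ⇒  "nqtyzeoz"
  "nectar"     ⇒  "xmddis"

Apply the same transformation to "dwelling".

Shifts by position in creature: pos 0: c→m (+10), pos 1: r→z (+8), pos 2: e→f (+1), pos 3: a→k (+10), pos 4: t→b (+8), pos 5: u→v (+1) — repeating every 3. It's a Vigenère-style cipher with numeric key [10,8,1]: position i shifts by key[i mod 3].
On dwelling: d+10=n, w+8=e, e+1=f, l+10=v, l+8=t, i+1=j, n+10=x, g+8=o.

nefvtjxo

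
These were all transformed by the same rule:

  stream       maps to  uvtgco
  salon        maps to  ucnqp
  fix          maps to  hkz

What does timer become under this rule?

It's a constant shift of +2 (ROT2).
On timer: t+2=v, i+2=k, m+2=o, e+2=g, r+2=t.

vkogt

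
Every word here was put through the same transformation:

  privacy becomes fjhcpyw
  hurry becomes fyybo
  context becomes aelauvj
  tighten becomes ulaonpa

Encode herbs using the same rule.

The output letters match the input read backwards, each shifted +7: privacy reversed is ycavirp. Two steps: reverse the string, then apply a Caesar shift of +7.
On herbs: reverse → sbreh; then shift: s+7=z, b+7=i, r+7=y, e+7=l, h+7=o.

ziylo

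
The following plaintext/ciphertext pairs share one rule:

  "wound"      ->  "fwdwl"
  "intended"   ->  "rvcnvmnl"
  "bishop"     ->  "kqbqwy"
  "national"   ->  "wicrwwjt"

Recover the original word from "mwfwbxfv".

Shifts by position in wound: pos 0: w→f (+9), pos 1: o→w (+8), pos 2: u→d (+9), pos 3: n→w (+9), pos 4: d→l (+8) — repeating every 3. A repeating key of period 3 is used — shifts +9, +8, +9 over and over.
Undoing it on mwfwbxfv: m−9=d, w−8=o, f−9=w, w−9=n, b−8=t, x−9=o, f−9=w, v−8=n.

downtown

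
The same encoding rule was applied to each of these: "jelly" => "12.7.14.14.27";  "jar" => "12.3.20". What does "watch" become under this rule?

j is letter #10 and maps to 12: an offset of 2. Each letter is replaced by its alphabet position (a=1..z=26) + 2.
For watch: w=23→25, a=1→3, t=20→22, c=3→5, h=8→10.

25.3.22.5.10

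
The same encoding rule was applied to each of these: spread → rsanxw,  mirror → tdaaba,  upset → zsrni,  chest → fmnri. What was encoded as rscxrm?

splash

s(18)→r(17) and p(15)→s(18) fit y≡17x+23 (mod 26); the inverse of 17 mod 26 is 23. This is an affine cipher: with a=0,…,z=25, each position x becomes (17x+23) mod 26.
Reversing it on rscxrm: r(17)→23·(17−23)≡18=s; s(18)→23·(18−23)≡15=p; c(2)→23·(2−23)≡11=l; x(23)→23·(23−23)≡0=a; r(17)→23·(17−23)≡18=s; m(12)→23·(12−23)≡7=h (all mod 26).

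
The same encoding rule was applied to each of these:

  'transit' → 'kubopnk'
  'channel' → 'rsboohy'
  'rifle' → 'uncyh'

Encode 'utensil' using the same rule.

fkhopny

t(19)→k(10) and r(17)→u(20) fit y≡21x+1 (mod 26); the inverse of 21 mod 26 is 5. Each letter's alphabet position (a=0..z=25) is mapped through 21·x+1 mod 26 — an affine cipher.
On utensil: u(20)→21·20+1≡5=f; t(19)→21·19+1≡10=k; e(4)→21·4+1≡7=h; n(13)→21·13+1≡14=o; s(18)→21·18+1≡15=p; i(8)→21·8+1≡13=n; l(11)→21·11+1≡24=y (all mod 26).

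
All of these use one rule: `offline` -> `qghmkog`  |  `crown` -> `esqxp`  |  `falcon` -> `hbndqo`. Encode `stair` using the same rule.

uucjt

Shifts by position in offline: pos 0: o→q (+2), pos 1: f→g (+1), pos 2: f→h (+2), pos 3: l→m (+1) — repeating every 2. A repeating key of period 2 is used — shifts +2, +1 over and over.
On stair: s+2=u, t+1=u, a+2=c, i+1=j, r+2=t.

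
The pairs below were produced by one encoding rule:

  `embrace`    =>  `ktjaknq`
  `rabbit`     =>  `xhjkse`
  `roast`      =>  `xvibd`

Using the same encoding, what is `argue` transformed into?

In embrace: e→k is +6, m→t is +7, b→j is +8, r→a is +9 — the shift increases by 1 each position. Each letter shifts forward by (position + 6), i.e. 6, 7, 8, … — the shift grows by one for each successive letter.
For argue: a+6=g, r+7=y, g+8=o, u+9=d, e+10=o.

gyodo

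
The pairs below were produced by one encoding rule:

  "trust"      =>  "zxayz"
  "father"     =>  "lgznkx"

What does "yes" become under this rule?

eky

Compare letters: t→z is +6, r→x is +6, u→a is +6 — a constant shift. Each letter is shifted forward by 6 in the alphabet (a Caesar shift of +6).
On yes: y+6=e, e+6=k, s+6=y.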